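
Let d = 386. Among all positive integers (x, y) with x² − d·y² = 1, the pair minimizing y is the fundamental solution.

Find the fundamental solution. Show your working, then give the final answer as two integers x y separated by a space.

[19; 1,1,1,4,1,18,1,4,1,1,1,38] for √386; ℓ=12 ⇒ convergent index 11
k=0  a_k=19  p_k/q_k = 19/1
…
k=2  a_k=1  p_k/q_k = 39/2
k=3  a_k=1  p_k/q_k = 59/3
k=4  a_k=4  p_k/q_k = 275/14
…
k=7  a_k=1  p_k/q_k = 6621/337
…
k=10  a_k=1  p_k/q_k = 72163/3673
k=11  a_k=1  p_k/q_k = 111555/5678
(x₁, y₁) = (111555, 5678);  111555² − 386·5678² = 1 ✓

111555 5678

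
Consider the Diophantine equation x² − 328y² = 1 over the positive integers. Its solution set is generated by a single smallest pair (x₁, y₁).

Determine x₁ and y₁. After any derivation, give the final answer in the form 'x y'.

163 9

√328 → a₀=18, period (9,36); ℓ=2 even so k=1
step 0: (18, 1)  from 18·(1,0) + (0,1)
step 1: (163, 9)  from 9·(18,1) + (1,0)
(x₁, y₁) = (163, 9);  163² − 328·9² = 1 ✓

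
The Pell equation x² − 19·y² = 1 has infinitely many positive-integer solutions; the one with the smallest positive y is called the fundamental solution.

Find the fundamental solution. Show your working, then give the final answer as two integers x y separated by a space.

√19 → a₀=4, period (2,1,3,1,2,8); ℓ=6 even so k=5
i=0: a=4 ⇒ p=4, q=1
i=1: a=2 ⇒ p=9, q=2
…
i=4: a=1 ⇒ p=61, q=14
i=5: a=2 ⇒ p=170, q=39
→ (170, 39).  Check: 170²=28900, 19·39²=28899, difference 1.

170 39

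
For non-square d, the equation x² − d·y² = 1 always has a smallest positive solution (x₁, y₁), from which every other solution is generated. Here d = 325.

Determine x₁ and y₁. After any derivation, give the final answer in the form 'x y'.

√325 = [18; 36, …], period ℓ=1 (odd) → k=1
a_0=18:  p_0=18·1+0=18,  q_0=18·0+1=1
a_1=36:  p_1=36·18+1=649,  q_1=36·1+0=36
(x₁, y₁) = (649, 36);  649² − 325·36² = 1 ✓

649 36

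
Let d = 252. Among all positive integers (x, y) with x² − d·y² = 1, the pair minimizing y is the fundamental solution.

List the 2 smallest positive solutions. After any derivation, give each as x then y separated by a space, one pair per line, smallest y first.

127 8
32257 2032

[15; 1,6,1,30] for √252; ℓ=4 ⇒ convergent index 3
a_0=15:  p_0=15·1+0=15,  q_0=15·0+1=1
a_1=1:  p_1=1·15+1=16,  q_1=1·1+0=1
a_2=6:  p_2=6·16+15=111,  q_2=6·1+1=7
a_3=1:  p_3=1·111+16=127,  q_3=1·7+1=8
→ (127, 8).  Check: 127²=16129, 252·8²=16128, difference 1.
(x_2, y_2) = (127·127 + 252·8·8, 127·8 + 8·127) = (32257, 2032)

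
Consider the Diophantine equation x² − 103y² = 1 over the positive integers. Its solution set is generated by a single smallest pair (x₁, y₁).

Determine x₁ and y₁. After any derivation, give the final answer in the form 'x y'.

[10; 6,1,2,1,1,9,1,1,2,1,6,20] for √103; ℓ=12 ⇒ convergent index 11
i=0: a=10 ⇒ p=10, q=1
…
i=2: a=1 ⇒ p=71, q=7
…
i=4: a=1 ⇒ p=274, q=27
i=5: a=1 ⇒ p=477, q=47
i=6: a=9 ⇒ p=4567, q=450
i=7: a=1 ⇒ p=5044, q=497
i=8: a=1 ⇒ p=9611, q=947
i=9: a=2 ⇒ p=24266, q=2391
i=10: a=1 ⇒ p=33877, q=3338
i=11: a=6 ⇒ p=227528, q=22419
(x₁, y₁) = (227528, 22419);  227528² − 103·22419² = 1 ✓

227528 22419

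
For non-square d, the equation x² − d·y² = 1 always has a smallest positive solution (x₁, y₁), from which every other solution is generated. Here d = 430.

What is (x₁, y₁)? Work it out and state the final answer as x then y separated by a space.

√430 → a₀=20, period (1,2,1,3,1,…,2,1,40); ℓ=14 even so k=13
i=0: a=20 ⇒ p=20, q=1
…
i=5: a=1 ⇒ p=394, q=19
…
i=7: a=8 ⇒ p=21794, q=1051
…
i=11: a=1 ⇒ p=754371, q=36379
i=12: a=2 ⇒ p=2107880, q=101651
i=13: a=1 ⇒ p=2862251, q=138030
fundamental: x₁=2862251, y₁=138030  (since 8192480787001 − 430·19052280900 = 1)

2862251 138030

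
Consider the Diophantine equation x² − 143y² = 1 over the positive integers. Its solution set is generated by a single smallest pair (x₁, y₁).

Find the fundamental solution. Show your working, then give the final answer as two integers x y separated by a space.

12 1

d=143: √d = [11; 1,22] (ℓ=2, even), read p_1/q_1
a_0=11:  p_0=11·1+0=11,  q_0=11·0+1=1
a_1=1:  p_1=1·11+1=12,  q_1=1·1+0=1
(x₁, y₁) = (12, 1);  12² − 143·1² = 1 ✓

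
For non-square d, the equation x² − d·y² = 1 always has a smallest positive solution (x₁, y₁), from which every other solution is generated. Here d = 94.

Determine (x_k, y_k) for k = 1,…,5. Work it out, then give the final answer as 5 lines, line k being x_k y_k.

√94 → a₀=9, period (1,2,3,1,1,…,2,1,18); ℓ=16 even so k=15
step 0: (9, 1)  from 9·(1,0) + (0,1)
…
step 3: (97, 10)  from 3·(29,3) + (10,1)
…
step 5: (223, 23)  from 1·(126,13) + (97,10)
step 6: (1241, 128)  from 5·(223,23) + (126,13)
step 7: (1464, 151)  from 1·(1241,128) + (223,23)
…
step 9: (14417, 1487)  from 1·(12953,1336) + (1464,151)
step 10: (85038, 8771)  from 5·(14417,1487) + (12953,1336)
…
step 12: (184493, 19029)  from 1·(99455,10258) + (85038,8771)
step 13: (652934, 67345)  from 3·(184493,19029) + (99455,10258)
step 14: (1490361, 153719)  from 2·(652934,67345) + (184493,19029)
step 15: (2143295, 221064)  from 1·(1490361,153719) + (652934,67345)
fundamental: x₁=2143295, y₁=221064  (since 4593713457025 − 94·48869292096 = 1)
(2143295+221064√94)^2 = 9187426914049 + 947610731760√94
(2143295+221064√94)^3 = 39382732335491159615 + 4062018686654877336√94
(2143295+221064√94)^4 = 168817626601983862467148801 + 17412208682026983028992480√94
(2143295+221064√94)^5 = 723651950015758622280719887718975 + 74638999614285983163562219965864√94

2143295 221064
9187426914049 947610731760
39382732335491159615 4062018686654877336
168817626601983862467148801 17412208682026983028992480
723651950015758622280719887718975 74638999614285983163562219965864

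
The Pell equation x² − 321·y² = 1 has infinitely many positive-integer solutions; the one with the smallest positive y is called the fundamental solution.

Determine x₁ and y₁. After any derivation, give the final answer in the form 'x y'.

d=321: √d = [17; 1,10,1,34] (ℓ=4, even), read p_3/q_3
a_0=17:  p_0=17·1+0=17,  q_0=17·0+1=1
a_1=1:  p_1=1·17+1=18,  q_1=1·1+0=1
a_2=10:  p_2=10·18+17=197,  q_2=10·1+1=11
a_3=1:  p_3=1·197+18=215,  q_3=1·11+1=12
→ (215, 12).  Check: 215²=46225, 321·12²=46224, difference 1.

215 12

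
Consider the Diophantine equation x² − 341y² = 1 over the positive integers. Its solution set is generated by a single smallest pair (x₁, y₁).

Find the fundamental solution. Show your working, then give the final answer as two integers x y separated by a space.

10626551 575460

d=341: √d = [18; 2,6,1,8,2,…,6,2,36] (ℓ=14, even), read p_13/q_13
k=0  a_k=18  p_k/q_k = 18/1
k=1  a_k=2  p_k/q_k = 37/2
…
k=5  a_k=2  p_k/q_k = 5189/281
…
k=8  a_k=1  p_k/q_k = 28124/1523
…
k=12  a_k=6  p_k/q_k = 4953942/268271
k=13  a_k=2  p_k/q_k = 10626551/575460
fundamental: x₁=10626551, y₁=575460  (since 112923586155601 − 341·331154211600 = 1)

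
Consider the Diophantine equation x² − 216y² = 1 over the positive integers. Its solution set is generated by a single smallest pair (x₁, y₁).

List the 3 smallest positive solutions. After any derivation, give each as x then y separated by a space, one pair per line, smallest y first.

[14; 1,2,3,2,1,28] for √216; ℓ=6 ⇒ convergent index 5
a_0=14:  p_0=14·1+0=14,  q_0=14·0+1=1
a_1=1:  p_1=1·14+1=15,  q_1=1·1+0=1
a_2=2:  p_2=2·15+14=44,  q_2=2·1+1=3
a_3=3:  p_3=3·44+15=147,  q_3=3·3+1=10
a_4=2:  p_4=2·147+44=338,  q_4=2·10+3=23
a_5=1:  p_5=1·338+147=485,  q_5=1·23+10=33
(x₁, y₁) = (485, 33);  485² − 216·33² = 1 ✓
k=2:  x_2 = 485·485+216·33·33 = 470449,  y_2 = 485·33+33·485 = 32010
k=3:  x_3 = 485·470449+216·33·32010 = 456335045,  y_3 = 485·32010+33·470449 = 31049667

485 33
470449 32010
456335045 31049667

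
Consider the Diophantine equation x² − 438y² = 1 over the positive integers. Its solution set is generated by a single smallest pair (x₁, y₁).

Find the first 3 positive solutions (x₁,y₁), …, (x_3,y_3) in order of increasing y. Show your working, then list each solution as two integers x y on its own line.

293 14
171697 8204
100614149 4807530

√438 → a₀=20, period (1,12,1,40); ℓ=4 even so k=3
k=0  a_k=20  p_k/q_k = 20/1
k=1  a_k=1  p_k/q_k = 21/1
k=2  a_k=12  p_k/q_k = 272/13
k=3  a_k=1  p_k/q_k = 293/14
(x₁, y₁) = (293, 14);  293² − 438·14² = 1 ✓
k=2:  x_2 = 293·293+438·14·14 = 171697,  y_2 = 293·14+14·293 = 8204
k=3:  x_3 = 293·171697+438·14·8204 = 100614149,  y_3 = 293·8204+14·171697 = 4807530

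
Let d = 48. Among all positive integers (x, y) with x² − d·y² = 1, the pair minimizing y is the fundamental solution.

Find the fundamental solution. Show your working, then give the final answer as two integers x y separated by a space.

7 1

d=48: √d = [6; 1,12] (ℓ=2, even), read p_1/q_1
k=0  a_k=6  p_k/q_k = 6/1
k=1  a_k=1  p_k/q_k = 7/1
fundamental: x₁=7, y₁=1  (since 49 − 48·1 = 1)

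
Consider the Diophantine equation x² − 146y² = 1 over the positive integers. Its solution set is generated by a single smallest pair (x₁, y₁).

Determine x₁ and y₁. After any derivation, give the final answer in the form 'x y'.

145 12

√146 → a₀=12, period (12,24); ℓ=2 even so k=1
k=0  a_k=12  p_k/q_k = 12/1
k=1  a_k=12  p_k/q_k = 145/12
(x₁, y₁) = (145, 12);  145² − 146·12² = 1 ✓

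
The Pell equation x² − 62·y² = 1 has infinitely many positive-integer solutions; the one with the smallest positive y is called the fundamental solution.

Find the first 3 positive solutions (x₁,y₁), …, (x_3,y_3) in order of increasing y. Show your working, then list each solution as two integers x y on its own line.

d=62: √d = [7; 1,6,1,14] (ℓ=4, even), read p_3/q_3
i=0: a=7 ⇒ p=7, q=1
i=1: a=1 ⇒ p=8, q=1
i=2: a=6 ⇒ p=55, q=7
i=3: a=1 ⇒ p=63, q=8
fundamental: x₁=63, y₁=8  (since 3969 − 62·64 = 1)
(x_2, y_2) = (63·63 + 62·8·8, 63·8 + 8·63) = (7937, 1008)
(x_3, y_3) = (63·7937 + 62·8·1008, 63·1008 + 8·7937) = (999999, 127000)

63 8
7937 1008
999999 127000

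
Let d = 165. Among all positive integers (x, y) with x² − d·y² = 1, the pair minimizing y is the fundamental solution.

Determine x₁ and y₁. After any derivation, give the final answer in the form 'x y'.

[12; 1,5,2,5,1,24] for √165; ℓ=6 ⇒ convergent index 5
a_0=12:  p_0=12·1+0=12,  q_0=12·0+1=1
a_1=1:  p_1=1·12+1=13,  q_1=1·1+0=1
…
a_4=5:  p_4=5·167+77=912,  q_4=5·13+6=71
a_5=1:  p_5=1·912+167=1079,  q_5=1·71+13=84
fundamental: x₁=1079, y₁=84  (since 1164241 − 165·7056 = 1)

1079 84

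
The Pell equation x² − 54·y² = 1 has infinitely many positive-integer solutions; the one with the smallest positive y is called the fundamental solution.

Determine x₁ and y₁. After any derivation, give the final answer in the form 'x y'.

d=54: √d = [7; 2,1,6,1,2,14] (ℓ=6, even), read p_5/q_5
k=0  a_k=7  p_k/q_k = 7/1
k=1  a_k=2  p_k/q_k = 15/2
…
k=4  a_k=1  p_k/q_k = 169/23
k=5  a_k=2  p_k/q_k = 485/66
fundamental: x₁=485, y₁=66  (since 235225 − 54·4356 = 1)

485 66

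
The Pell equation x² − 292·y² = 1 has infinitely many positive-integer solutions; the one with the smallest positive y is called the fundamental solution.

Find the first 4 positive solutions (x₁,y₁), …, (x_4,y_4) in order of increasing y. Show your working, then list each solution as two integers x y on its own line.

√292 = [17; 11,2,1,3,8,3,1,2,11,34, …], period ℓ=10 (even) → k=9
step 0: (17, 1)  from 17·(1,0) + (0,1)
…
step 2: (393, 23)  from 2·(188,11) + (17,1)
…
step 7: (72812, 4261)  from 1·(55143,3227) + (17669,1034)
step 8: (200767, 11749)  from 2·(72812,4261) + (55143,3227)
step 9: (2281249, 133500)  from 11·(200767,11749) + (72812,4261)
→ (2281249, 133500).  Check: 2281249²=5204097000001, 292·133500²=5204097000000, difference 1.
k=2:  x_2 = 2281249·2281249+292·133500·133500 = 10408194000001,  y_2 = 2281249·133500+133500·2281249 = 609093483000
k=3:  x_3 = 2281249·10408194000001+292·133500·609093483000 = 47487364308614281249,  y_3 = 2281249·609093483000+133500·10408194000001 = 2778987798000400500
k=4:  x_4 = 2281249·47487364308614281249+292·133500·2778987798000400500 = 216661004683313632776000001,  y_4 = 2281249·2778987798000400500+133500·47487364308614281249 = 12679126270400622186966000

2281249 133500
10408194000001 609093483000
47487364308614281249 2778987798000400500
216661004683313632776000001 12679126270400622186966000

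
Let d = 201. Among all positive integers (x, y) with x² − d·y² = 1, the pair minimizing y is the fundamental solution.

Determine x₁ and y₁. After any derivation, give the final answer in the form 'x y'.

515095 36332

d=201: √d = [14; 5,1,1,1,2,…,1,5,28] (ℓ=14, even), read p_13/q_13
i=0: a=14 ⇒ p=14, q=1
i=1: a=5 ⇒ p=71, q=5
…
i=3: a=1 ⇒ p=156, q=11
…
i=6: a=1 ⇒ p=879, q=62
…
i=8: a=1 ⇒ p=8549, q=603
…
i=12: a=1 ⇒ p=91402, q=6447
i=13: a=5 ⇒ p=515095, q=36332
→ (515095, 36332).  Check: 515095²=265322859025, 201·36332²=265322859024, difference 1.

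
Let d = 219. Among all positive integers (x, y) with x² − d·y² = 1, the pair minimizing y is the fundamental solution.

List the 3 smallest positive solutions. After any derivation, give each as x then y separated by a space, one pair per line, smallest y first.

74 5
10951 740
1620674 109515

[14; 1,3,1,28] for √219; ℓ=4 ⇒ convergent index 3
step 0: (14, 1)  from 14·(1,0) + (0,1)
step 1: (15, 1)  from 1·(14,1) + (1,0)
step 2: (59, 4)  from 3·(15,1) + (14,1)
step 3: (74, 5)  from 1·(59,4) + (15,1)
fundamental: x₁=74, y₁=5  (since 5476 − 219·25 = 1)
n=2: (74,5)∘(74,5) = (74·74+219·5·5, 74·5+5·74) = (10951,740)
n=3: (10951,740)∘(74,5) = (74·10951+219·5·740, 74·740+5·10951) = (1620674,109515)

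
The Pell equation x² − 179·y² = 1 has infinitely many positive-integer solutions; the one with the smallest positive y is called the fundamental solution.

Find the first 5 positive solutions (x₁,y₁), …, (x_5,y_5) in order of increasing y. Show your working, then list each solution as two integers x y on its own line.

4190210 313191
35115719688199 2624672120220
294284479589372473370 21995854729733779209
2466227538440333747559727201 184334500894152933286567560
20668022587695847460244899657331050 1544800537983355129318686777395991

d=179: √d = [13; 2,1,1,1,3,…,1,2,26] (ℓ=14, even), read p_13/q_13
a_0=13:  p_0=13·1+0=13,  q_0=13·0+1=1
a_1=2:  p_1=2·13+1=27,  q_1=2·1+0=2
…
a_3=1:  p_3=1·40+27=67,  q_3=1·3+2=5
a_4=1:  p_4=1·67+40=107,  q_4=1·5+3=8
a_5=3:  p_5=3·107+67=388,  q_5=3·8+5=29
a_6=5:  p_6=5·388+107=2047,  q_6=5·29+8=153
a_7=13:  p_7=13·2047+388=26999,  q_7=13·153+29=2018
a_8=5:  p_8=5·26999+2047=137042,  q_8=5·2018+153=10243
a_9=3:  p_9=3·137042+26999=438125,  q_9=3·10243+2018=32747
…
a_12=1:  p_12=1·1013292+575167=1588459,  q_12=1·75737+42990=118727
a_13=2:  p_13=2·1588459+1013292=4190210,  q_13=2·118727+75737=313191
→ (4190210, 313191).  Check: 4190210²=17557859844100, 179·313191²=17557859844099, difference 1.
n=2: (4190210,313191)∘(4190210,313191) = (4190210·4190210+179·313191·313191, 4190210·313191+313191·4190210) = (35115719688199,2624672120220)
n=3: (35115719688199,2624672120220)∘(4190210,313191) = (4190210·35115719688199+179·313191·2624672120220, 4190210·2624672120220+313191·35115719688199) = (294284479589372473370,21995854729733779209)
n=4: (294284479589372473370,21995854729733779209)∘(4190210,313191) = (4190210·294284479589372473370+179·313191·21995854729733779209, 4190210·21995854729733779209+313191·294284479589372473370) = (2466227538440333747559727201,184334500894152933286567560)
n=5: (2466227538440333747559727201,184334500894152933286567560)∘(4190210,313191) = (4190210·2466227538440333747559727201+179·313191·184334500894152933286567560, 4190210·184334500894152933286567560+313191·2466227538440333747559727201) = (20668022587695847460244899657331050,1544800537983355129318686777395991)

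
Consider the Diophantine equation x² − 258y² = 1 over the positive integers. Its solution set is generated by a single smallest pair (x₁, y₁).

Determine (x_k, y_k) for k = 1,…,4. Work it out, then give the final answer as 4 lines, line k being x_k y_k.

√258 → a₀=16, period (16,32); ℓ=2 even so k=1
k=0  a_k=16  p_k/q_k = 16/1
k=1  a_k=16  p_k/q_k = 257/16
fundamental: x₁=257, y₁=16  (since 66049 − 258·256 = 1)
(257+16√258)^2 = 132097 + 8224√258
(257+16√258)^3 = 67897601 + 4227120√258
(257+16√258)^4 = 34899234817 + 2172731456√258

257 16
132097 8224
67897601 4227120
34899234817 2172731456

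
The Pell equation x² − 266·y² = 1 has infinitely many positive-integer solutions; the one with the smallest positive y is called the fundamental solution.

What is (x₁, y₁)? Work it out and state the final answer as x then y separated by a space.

[16; 3,4,3,32] for √266; ℓ=4 ⇒ convergent index 3
step 0: (16, 1)  from 16·(1,0) + (0,1)
step 1: (49, 3)  from 3·(16,1) + (1,0)
step 2: (212, 13)  from 4·(49,3) + (16,1)
step 3: (685, 42)  from 3·(212,13) + (49,3)
(x₁, y₁) = (685, 42);  685² − 266·42² = 1 ✓

685 42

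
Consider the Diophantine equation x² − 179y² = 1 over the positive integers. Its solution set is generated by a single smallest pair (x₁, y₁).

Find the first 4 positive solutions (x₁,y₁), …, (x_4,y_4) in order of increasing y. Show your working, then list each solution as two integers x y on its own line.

4190210 313191
35115719688199 2624672120220
294284479589372473370 21995854729733779209
2466227538440333747559727201 184334500894152933286567560

√179 → a₀=13, period (2,1,1,1,3,…,1,2,26); ℓ=14 even so k=13
i=0: a=13 ⇒ p=13, q=1
…
i=3: a=1 ⇒ p=67, q=5
i=4: a=1 ⇒ p=107, q=8
i=5: a=3 ⇒ p=388, q=29
…
i=11: a=1 ⇒ p=1013292, q=75737
i=12: a=1 ⇒ p=1588459, q=118727
i=13: a=2 ⇒ p=4190210, q=313191
fundamental: x₁=4190210, y₁=313191  (since 17557859844100 − 179·98088602481 = 1)
(4190210+313191√179)^2 = 35115719688199 + 2624672120220√179
(4190210+313191√179)^3 = 294284479589372473370 + 21995854729733779209√179
(4190210+313191√179)^4 = 2466227538440333747559727201 + 184334500894152933286567560√179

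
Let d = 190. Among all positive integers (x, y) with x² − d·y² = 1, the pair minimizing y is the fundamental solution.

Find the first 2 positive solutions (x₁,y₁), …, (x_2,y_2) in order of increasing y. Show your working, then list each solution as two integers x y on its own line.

52021 3774
5412368881 392654508

√190 → a₀=13, period (1,3,1,1,1,…,3,1,26); ℓ=14 even so k=13
k=0  a_k=13  p_k/q_k = 13/1
…
k=3  a_k=1  p_k/q_k = 69/5
k=4  a_k=1  p_k/q_k = 124/9
k=5  a_k=1  p_k/q_k = 193/14
k=6  a_k=2  p_k/q_k = 510/37
…
k=8  a_k=2  p_k/q_k = 2936/213
…
k=10  a_k=1  p_k/q_k = 7085/514
k=11  a_k=1  p_k/q_k = 11234/815
k=12  a_k=3  p_k/q_k = 40787/2959
k=13  a_k=1  p_k/q_k = 52021/3774
→ (52021, 3774).  Check: 52021²=2706184441, 190·3774²=2706184440, difference 1.
(52021+3774√190)^2 = 5412368881 + 392654508√190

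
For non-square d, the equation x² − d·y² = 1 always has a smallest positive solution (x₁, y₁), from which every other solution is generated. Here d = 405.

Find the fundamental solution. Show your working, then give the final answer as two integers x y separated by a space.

161 8

d=405: √d = [20; 8,40] (ℓ=2, even), read p_1/q_1
k=0  a_k=20  p_k/q_k = 20/1
k=1  a_k=8  p_k/q_k = 161/8
(x₁, y₁) = (161, 8);  161² − 405·8² = 1 ✓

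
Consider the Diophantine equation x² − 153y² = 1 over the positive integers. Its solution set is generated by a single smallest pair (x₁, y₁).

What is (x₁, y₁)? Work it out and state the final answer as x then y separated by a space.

2177 176

√153 → a₀=12, period (2,1,2,2,2,1,2,24); ℓ=8 even so k=7
k=0  a_k=12  p_k/q_k = 12/1
…
k=2  a_k=1  p_k/q_k = 37/3
k=3  a_k=2  p_k/q_k = 99/8
k=4  a_k=2  p_k/q_k = 235/19
k=5  a_k=2  p_k/q_k = 569/46
k=6  a_k=1  p_k/q_k = 804/65
k=7  a_k=2  p_k/q_k = 2177/176
(x₁, y₁) = (2177, 176);  2177² − 153·176² = 1 ✓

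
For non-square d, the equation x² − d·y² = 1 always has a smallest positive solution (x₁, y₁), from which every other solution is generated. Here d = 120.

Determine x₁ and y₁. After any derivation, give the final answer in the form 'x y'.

[10; 1,20] for √120; ℓ=2 ⇒ convergent index 1
step 0: (10, 1)  from 10·(1,0) + (0,1)
step 1: (11, 1)  from 1·(10,1) + (1,0)
→ (11, 1).  Check: 11²=121, 120·1²=120, difference 1.

11 1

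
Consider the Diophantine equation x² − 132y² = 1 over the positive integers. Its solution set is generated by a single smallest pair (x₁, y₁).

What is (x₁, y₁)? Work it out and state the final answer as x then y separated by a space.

23 2

√132 = [11; 2,22, …], period ℓ=2 (even) → k=1
i=0: a=11 ⇒ p=11, q=1
i=1: a=2 ⇒ p=23, q=2
→ (23, 2).  Check: 23²=529, 132·2²=528, difference 1.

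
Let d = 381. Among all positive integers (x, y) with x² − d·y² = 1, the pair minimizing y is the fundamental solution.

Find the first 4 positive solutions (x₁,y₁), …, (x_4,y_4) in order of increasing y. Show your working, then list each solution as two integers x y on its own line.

1015 52
2060449 105560
4182710455 214286748
8490900163201 435001992880

[19; 1,1,12,1,1,38] for √381; ℓ=6 ⇒ convergent index 5
i=0: a=19 ⇒ p=19, q=1
i=1: a=1 ⇒ p=20, q=1
i=2: a=1 ⇒ p=39, q=2
i=3: a=12 ⇒ p=488, q=25
i=4: a=1 ⇒ p=527, q=27
i=5: a=1 ⇒ p=1015, q=52
→ (1015, 52).  Check: 1015²=1030225, 381·52²=1030224, difference 1.
(1015+52√381)^2 = 2060449 + 105560√381
(1015+52√381)^3 = 4182710455 + 214286748√381
(1015+52√381)^4 = 8490900163201 + 435001992880√381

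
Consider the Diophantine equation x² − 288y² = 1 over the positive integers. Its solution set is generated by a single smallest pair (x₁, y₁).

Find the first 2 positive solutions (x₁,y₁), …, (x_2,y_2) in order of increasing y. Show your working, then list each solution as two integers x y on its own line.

[16; 1,32] for √288; ℓ=2 ⇒ convergent index 1
step 0: (16, 1)  from 16·(1,0) + (0,1)
step 1: (17, 1)  from 1·(16,1) + (1,0)
fundamental: x₁=17, y₁=1  (since 289 − 288·1 = 1)
n=2: (17,1)∘(17,1) = (17·17+288·1·1, 17·1+1·17) = (577,34)

17 1
577 34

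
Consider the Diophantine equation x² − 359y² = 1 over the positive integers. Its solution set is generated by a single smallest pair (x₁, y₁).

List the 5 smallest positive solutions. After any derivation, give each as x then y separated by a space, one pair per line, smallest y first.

d=359: √d = [18; 1,17,1,36] (ℓ=4, even), read p_3/q_3
a_0=18:  p_0=18·1+0=18,  q_0=18·0+1=1
a_1=1:  p_1=1·18+1=19,  q_1=1·1+0=1
a_2=17:  p_2=17·19+18=341,  q_2=17·1+1=18
a_3=1:  p_3=1·341+19=360,  q_3=1·18+1=19
(x₁, y₁) = (360, 19);  360² − 359·19² = 1 ✓
(x_2, y_2) = (360·360 + 359·19·19, 360·19 + 19·360) = (259199, 13680)
(x_3, y_3) = (360·259199 + 359·19·13680, 360·13680 + 19·259199) = (186622920, 9849581)
(x_4, y_4) = (360·186622920 + 359·19·9849581, 360·9849581 + 19·186622920) = (134368243201, 7091684640)
(x_5, y_5) = (360·134368243201 + 359·19·7091684640, 360·7091684640 + 19·134368243201) = (96744948481800, 5106003091219)

360 19
259199 13680
186622920 9849581
134368243201 7091684640
96744948481800 5106003091219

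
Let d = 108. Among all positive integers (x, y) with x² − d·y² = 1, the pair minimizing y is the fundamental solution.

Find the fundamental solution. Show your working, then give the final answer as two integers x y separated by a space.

1351 130

[10; 2,1,1,4,1,1,2,20] for √108; ℓ=8 ⇒ convergent index 7
a_0=10:  p_0=10·1+0=10,  q_0=10·0+1=1
…
a_2=1:  p_2=1·21+10=31,  q_2=1·2+1=3
…
a_6=1:  p_6=1·291+239=530,  q_6=1·28+23=51
a_7=2:  p_7=2·530+291=1351,  q_7=2·51+28=130
fundamental: x₁=1351, y₁=130  (since 1825201 − 108·16900 = 1)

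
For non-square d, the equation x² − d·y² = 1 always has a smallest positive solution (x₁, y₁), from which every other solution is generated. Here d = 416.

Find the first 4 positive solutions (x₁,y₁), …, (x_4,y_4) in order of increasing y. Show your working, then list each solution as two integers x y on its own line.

5201 255
54100801 2652510
562756526801 27591408765
5853793337683201 287005831321020

√416 = [20; 2,1,1,9,1,1,2,40, …], period ℓ=8 (even) → k=7
a_0=20:  p_0=20·1+0=20,  q_0=20·0+1=1
…
a_2=1:  p_2=1·41+20=61,  q_2=1·2+1=3
a_3=1:  p_3=1·61+41=102,  q_3=1·3+2=5
a_4=9:  p_4=9·102+61=979,  q_4=9·5+3=48
…
a_6=1:  p_6=1·1081+979=2060,  q_6=1·53+48=101
a_7=2:  p_7=2·2060+1081=5201,  q_7=2·101+53=255
→ (5201, 255).  Check: 5201²=27050401, 416·255²=27050400, difference 1.
n=2: (5201,255)∘(5201,255) = (5201·5201+416·255·255, 5201·255+255·5201) = (54100801,2652510)
n=3: (54100801,2652510)∘(5201,255) = (5201·54100801+416·255·2652510, 5201·2652510+255·54100801) = (562756526801,27591408765)
n=4: (562756526801,27591408765)∘(5201,255) = (5201·562756526801+416·255·27591408765, 5201·27591408765+255·562756526801) = (5853793337683201,287005831321020)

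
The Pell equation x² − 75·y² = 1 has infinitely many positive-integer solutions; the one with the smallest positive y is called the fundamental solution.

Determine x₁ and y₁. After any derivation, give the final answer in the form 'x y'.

√75 → a₀=8, period (1,1,1,16); ℓ=4 even so k=3
step 0: (8, 1)  from 8·(1,0) + (0,1)
…
step 2: (17, 2)  from 1·(9,1) + (8,1)
step 3: (26, 3)  from 1·(17,2) + (9,1)
fundamental: x₁=26, y₁=3  (since 676 − 75·9 = 1)

26 3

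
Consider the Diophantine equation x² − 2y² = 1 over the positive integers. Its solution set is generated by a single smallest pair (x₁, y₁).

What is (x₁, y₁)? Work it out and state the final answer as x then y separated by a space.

3 2

d=2: √d = [1; 2] (ℓ=1, odd), read p_1/q_1
step 0: (1, 1)  from 1·(1,0) + (0,1)
step 1: (3, 2)  from 2·(1,1) + (1,0)
fundamental: x₁=3, y₁=2  (since 9 − 2·4 = 1)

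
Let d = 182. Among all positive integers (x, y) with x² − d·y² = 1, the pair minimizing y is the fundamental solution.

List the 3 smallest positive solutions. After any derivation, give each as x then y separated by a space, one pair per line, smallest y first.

27 2
1457 108
78651 5830

[13; 2,26] for √182; ℓ=2 ⇒ convergent index 1
step 0: (13, 1)  from 13·(1,0) + (0,1)
step 1: (27, 2)  from 2·(13,1) + (1,0)
→ (27, 2).  Check: 27²=729, 182·2²=728, difference 1.
k=2:  x_2 = 27·27+182·2·2 = 1457,  y_2 = 27·2+2·27 = 108
k=3:  x_3 = 27·1457+182·2·108 = 78651,  y_3 = 27·108+2·1457 = 5830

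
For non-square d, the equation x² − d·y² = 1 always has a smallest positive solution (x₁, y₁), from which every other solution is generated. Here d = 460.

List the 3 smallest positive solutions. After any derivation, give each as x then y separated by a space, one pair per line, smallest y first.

√460 = [21; 2,4,3,1,2,10,2,1,3,4,2,42, …], period ℓ=12 (even) → k=11
a_0=21:  p_0=21·1+0=21,  q_0=21·0+1=1
a_1=2:  p_1=2·21+1=43,  q_1=2·1+0=2
…
a_6=10:  p_6=10·2252+815=23335,  q_6=10·105+38=1088
a_7=2:  p_7=2·23335+2252=48922,  q_7=2·1088+105=2281
a_8=1:  p_8=1·48922+23335=72257,  q_8=1·2281+1088=3369
…
a_10=4:  p_10=4·265693+72257=1135029,  q_10=4·12388+3369=52921
a_11=2:  p_11=2·1135029+265693=2535751,  q_11=2·52921+12388=118230
fundamental: x₁=2535751, y₁=118230  (since 6430033134001 − 460·13978332900 = 1)
n=2: (2535751,118230)∘(2535751,118230) = (2535751·2535751+460·118230·118230, 2535751·118230+118230·2535751) = (12860066268001,599603681460)
n=3: (12860066268001,599603681460)∘(2535751,118230) = (2535751·12860066268001+460·118230·599603681460, 2535751·599603681460+118230·12860066268001) = (65219851798297071751,3040891269731634690)

2535751 118230
12860066268001 599603681460
65219851798297071751 3040891269731634690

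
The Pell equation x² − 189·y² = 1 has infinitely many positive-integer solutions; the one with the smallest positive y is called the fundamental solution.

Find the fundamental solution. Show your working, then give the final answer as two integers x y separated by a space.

55 4

√189 → a₀=13, period (1,2,1,26); ℓ=4 even so k=3
k=0  a_k=13  p_k/q_k = 13/1
…
k=2  a_k=2  p_k/q_k = 41/3
k=3  a_k=1  p_k/q_k = 55/4
→ (55, 4).  Check: 55²=3025, 189·4²=3024, difference 1.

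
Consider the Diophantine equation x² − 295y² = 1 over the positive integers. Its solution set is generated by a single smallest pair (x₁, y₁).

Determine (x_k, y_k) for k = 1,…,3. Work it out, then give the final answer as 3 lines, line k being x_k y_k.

2024999 117900
8201241900001 477494764200
33215013292518224999 1933852840020353700

d=295: √d = [17; 5,1,2,3,2,6,2,3,2,1,5,34] (ℓ=12, even), read p_11/q_11
i=0: a=17 ⇒ p=17, q=1
i=1: a=5 ⇒ p=86, q=5
…
i=3: a=2 ⇒ p=292, q=17
…
i=5: a=2 ⇒ p=2250, q=131
i=6: a=6 ⇒ p=14479, q=843
i=7: a=2 ⇒ p=31208, q=1817
i=8: a=3 ⇒ p=108103, q=6294
i=9: a=2 ⇒ p=247414, q=14405
i=10: a=1 ⇒ p=355517, q=20699
i=11: a=5 ⇒ p=2024999, q=117900
→ (2024999, 117900).  Check: 2024999²=4100620950001, 295·117900²=4100620950000, difference 1.
n=2: (2024999,117900)∘(2024999,117900) = (2024999·2024999+295·117900·117900, 2024999·117900+117900·2024999) = (8201241900001,477494764200)
n=3: (8201241900001,477494764200)∘(2024999,117900) = (2024999·8201241900001+295·117900·477494764200, 2024999·477494764200+117900·8201241900001) = (33215013292518224999,1933852840020353700)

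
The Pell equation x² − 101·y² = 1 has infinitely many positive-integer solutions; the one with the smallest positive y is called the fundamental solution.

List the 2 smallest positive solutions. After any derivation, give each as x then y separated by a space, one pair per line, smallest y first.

201 20
80801 8040

[10; 20] for √101; ℓ=1 ⇒ convergent index 1
step 0: (10, 1)  from 10·(1,0) + (0,1)
step 1: (201, 20)  from 20·(10,1) + (1,0)
fundamental: x₁=201, y₁=20  (since 40401 − 101·400 = 1)
k=2:  x_2 = 201·201+101·20·20 = 80801,  y_2 = 201·20+20·201 = 8040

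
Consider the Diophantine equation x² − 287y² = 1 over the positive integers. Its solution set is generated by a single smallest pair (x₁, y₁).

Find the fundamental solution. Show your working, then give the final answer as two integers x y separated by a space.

[16; 1,15,1,32] for √287; ℓ=4 ⇒ convergent index 3
k=0  a_k=16  p_k/q_k = 16/1
…
k=2  a_k=15  p_k/q_k = 271/16
k=3  a_k=1  p_k/q_k = 288/17
(x₁, y₁) = (288, 17);  288² − 287·17² = 1 ✓

288 17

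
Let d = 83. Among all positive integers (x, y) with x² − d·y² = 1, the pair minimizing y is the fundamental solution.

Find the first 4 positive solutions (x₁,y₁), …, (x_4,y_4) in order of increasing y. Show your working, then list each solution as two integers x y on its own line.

d=83: √d = [9; 9,18] (ℓ=2, even), read p_1/q_1
a_0=9:  p_0=9·1+0=9,  q_0=9·0+1=1
a_1=9:  p_1=9·9+1=82,  q_1=9·1+0=9
→ (82, 9).  Check: 82²=6724, 83·9²=6723, difference 1.
n=2: (82,9)∘(82,9) = (82·82+83·9·9, 82·9+9·82) = (13447,1476)
n=3: (13447,1476)∘(82,9) = (82·13447+83·9·1476, 82·1476+9·13447) = (2205226,242055)
n=4: (2205226,242055)∘(82,9) = (82·2205226+83·9·242055, 82·242055+9·2205226) = (361643617,39695544)

82 9
13447 1476
2205226 242055
361643617 39695544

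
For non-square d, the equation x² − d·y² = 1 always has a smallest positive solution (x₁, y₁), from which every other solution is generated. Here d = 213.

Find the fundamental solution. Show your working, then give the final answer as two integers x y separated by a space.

194399 13320

d=213: √d = [14; 1,1,2,6,1,8,1,6,2,1,1,28] (ℓ=12, even), read p_11/q_11
k=0  a_k=14  p_k/q_k = 14/1
…
k=2  a_k=1  p_k/q_k = 29/2
…
k=4  a_k=6  p_k/q_k = 467/32
…
k=6  a_k=8  p_k/q_k = 4787/328
k=7  a_k=1  p_k/q_k = 5327/365
k=8  a_k=6  p_k/q_k = 36749/2518
k=9  a_k=2  p_k/q_k = 78825/5401
k=10  a_k=1  p_k/q_k = 115574/7919
k=11  a_k=1  p_k/q_k = 194399/13320
fundamental: x₁=194399, y₁=13320  (since 37790971201 − 213·177422400 = 1)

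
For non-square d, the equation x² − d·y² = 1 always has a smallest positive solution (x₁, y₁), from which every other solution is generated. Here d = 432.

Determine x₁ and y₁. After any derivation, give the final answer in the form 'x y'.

√432 = [20; 1,3,1,1,1,3,1,40, …], period ℓ=8 (even) → k=7
a_0=20:  p_0=20·1+0=20,  q_0=20·0+1=1
a_1=1:  p_1=1·20+1=21,  q_1=1·1+0=1
…
a_5=1:  p_5=1·187+104=291,  q_5=1·9+5=14
a_6=3:  p_6=3·291+187=1060,  q_6=3·14+9=51
a_7=1:  p_7=1·1060+291=1351,  q_7=1·51+14=65
fundamental: x₁=1351, y₁=65  (since 1825201 − 432·4225 = 1)

1351 65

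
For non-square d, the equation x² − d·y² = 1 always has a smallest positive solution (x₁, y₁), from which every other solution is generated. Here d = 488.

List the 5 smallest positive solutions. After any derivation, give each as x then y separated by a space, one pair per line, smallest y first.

243 11
118097 5346
57394899 2598145
27893802817 1262693124
13556330774163 613666260119

√488 = [22; 11,44, …], period ℓ=2 (even) → k=1
a_0=22:  p_0=22·1+0=22,  q_0=22·0+1=1
a_1=11:  p_1=11·22+1=243,  q_1=11·1+0=11
(x₁, y₁) = (243, 11);  243² − 488·11² = 1 ✓
(243+11√488)^2 = 118097 + 5346√488
(243+11√488)^3 = 57394899 + 2598145√488
(243+11√488)^4 = 27893802817 + 1262693124√488
(243+11√488)^5 = 13556330774163 + 613666260119√488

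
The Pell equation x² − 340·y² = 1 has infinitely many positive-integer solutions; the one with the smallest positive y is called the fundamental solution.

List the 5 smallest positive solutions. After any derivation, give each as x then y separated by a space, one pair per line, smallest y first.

d=340: √d = [18; 2,3,1,1,1,…,3,2,36] (ℓ=14, even), read p_13/q_13
step 0: (18, 1)  from 18·(1,0) + (0,1)
…
step 7: (6509, 353)  from 8·(756,41) + (461,25)
…
step 12: (125478, 6805)  from 3·(34813,1888) + (21039,1141)
step 13: (285769, 15498)  from 2·(125478,6805) + (34813,1888)
→ (285769, 15498).  Check: 285769²=81663921361, 340·15498²=81663921360, difference 1.
n=2: (285769,15498)∘(285769,15498) = (285769·285769+340·15498·15498, 285769·15498+15498·285769) = (163327842721,8857695924)
n=3: (163327842721,8857695924)∘(285769,15498) = (285769·163327842721+340·15498·8857695924, 285769·8857695924+15498·163327842721) = (93348068572789129,5062509812995614)
n=4: (93348068572789129,5062509812995614)∘(285769,15498) = (285769·93348068572789129+340·15498·5062509812995614, 285769·5062509812995614+15498·93348068572789129) = (53351968415791425367681,2893416733491029538408)
n=5: (53351968415791425367681,2893416733491029538408)∘(285769,15498) = (285769·53351968415791425367681+340·15498·2893416733491029538408, 285769·2893416733491029538408+15498·53351968415791425367681) = (30492677324331251603220874249,1653697613020933530509635890)

285769 15498
163327842721 8857695924
93348068572789129 5062509812995614
53351968415791425367681 2893416733491029538408
30492677324331251603220874249 1653697613020933530509635890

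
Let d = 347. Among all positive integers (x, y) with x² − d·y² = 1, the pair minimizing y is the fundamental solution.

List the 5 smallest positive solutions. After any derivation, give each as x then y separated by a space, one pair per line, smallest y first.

[18; 1,1,1,2,4,…,1,1,36] for √347; ℓ=14 ⇒ convergent index 13
k=0  a_k=18  p_k/q_k = 18/1
…
k=2  a_k=1  p_k/q_k = 37/2
…
k=4  a_k=2  p_k/q_k = 149/8
…
k=6  a_k=1  p_k/q_k = 801/43
…
k=8  a_k=1  p_k/q_k = 15070/809
…
k=10  a_k=2  p_k/q_k = 164168/8813
…
k=12  a_k=1  p_k/q_k = 402885/21628
k=13  a_k=1  p_k/q_k = 641602/34443
→ (641602, 34443).  Check: 641602²=411653126404, 347·34443²=411653126403, difference 1.
(x_2, y_2) = (641602·641602 + 347·34443·34443, 641602·34443 + 34443·641602) = (823306252807, 44197395372)
(x_3, y_3) = (641602·823306252807 + 347·34443·44197395372, 641602·44197395372 + 34443·823306252807) = (1056469876826312026, 56714274530897445)
(x_4, y_4) = (641602·1056469876826312026 + 347·34443·56714274530897445, 641602·56714274530897445 + 34443·1056469876826312026) = (1355666371822207590758497, 72775983935101527618408)
(x_5, y_5) = (641602·1355666371822207590758497 + 347·34443·72775983935101527618408, 641602·72775983935101527618408 + 34443·1355666371822207590758497) = (1739596510986687599414840072362, 93386433689401306371520721787)

641602 34443
823306252807 44197395372
1056469876826312026 56714274530897445
1355666371822207590758497 72775983935101527618408
1739596510986687599414840072362 93386433689401306371520721787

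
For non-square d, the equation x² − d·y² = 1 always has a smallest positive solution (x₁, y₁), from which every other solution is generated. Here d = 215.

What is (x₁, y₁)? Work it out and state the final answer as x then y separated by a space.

[14; 1,1,1,28] for √215; ℓ=4 ⇒ convergent index 3
a_0=14:  p_0=14·1+0=14,  q_0=14·0+1=1
a_1=1:  p_1=1·14+1=15,  q_1=1·1+0=1
a_2=1:  p_2=1·15+14=29,  q_2=1·1+1=2
a_3=1:  p_3=1·29+15=44,  q_3=1·2+1=3
→ (44, 3).  Check: 44²=1936, 215·3²=1935, difference 1.

44 3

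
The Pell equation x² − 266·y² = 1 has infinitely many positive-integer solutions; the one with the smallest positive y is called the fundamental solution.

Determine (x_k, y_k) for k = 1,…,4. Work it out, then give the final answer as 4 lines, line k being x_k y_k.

[16; 3,4,3,32] for √266; ℓ=4 ⇒ convergent index 3
k=0  a_k=16  p_k/q_k = 16/1
k=1  a_k=3  p_k/q_k = 49/3
k=2  a_k=4  p_k/q_k = 212/13
k=3  a_k=3  p_k/q_k = 685/42
fundamental: x₁=685, y₁=42  (since 469225 − 266·1764 = 1)
k=2:  x_2 = 685·685+266·42·42 = 938449,  y_2 = 685·42+42·685 = 57540
k=3:  x_3 = 685·938449+266·42·57540 = 1285674445,  y_3 = 685·57540+42·938449 = 78829758
k=4:  x_4 = 685·1285674445+266·42·78829758 = 1761373051201,  y_4 = 685·78829758+42·1285674445 = 107996710920

685 42
938449 57540
1285674445 78829758
1761373051201 107996710920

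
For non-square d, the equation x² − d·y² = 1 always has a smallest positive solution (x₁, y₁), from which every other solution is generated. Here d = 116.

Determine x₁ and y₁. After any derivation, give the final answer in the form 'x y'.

9801 910

√116 = [10; 1,3,2,1,4,1,2,3,1,20, …], period ℓ=10 (even) → k=9
step 0: (10, 1)  from 10·(1,0) + (0,1)
step 1: (11, 1)  from 1·(10,1) + (1,0)
step 2: (43, 4)  from 3·(11,1) + (10,1)
step 3: (97, 9)  from 2·(43,4) + (11,1)
step 4: (140, 13)  from 1·(97,9) + (43,4)
…
step 6: (797, 74)  from 1·(657,61) + (140,13)
step 7: (2251, 209)  from 2·(797,74) + (657,61)
step 8: (7550, 701)  from 3·(2251,209) + (797,74)
step 9: (9801, 910)  from 1·(7550,701) + (2251,209)
fundamental: x₁=9801, y₁=910  (since 96059601 − 116·828100 = 1)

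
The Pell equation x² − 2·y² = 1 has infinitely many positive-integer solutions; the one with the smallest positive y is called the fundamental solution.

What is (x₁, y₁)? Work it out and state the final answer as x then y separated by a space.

3 2

d=2: √d = [1; 2] (ℓ=1, odd), read p_1/q_1
i=0: a=1 ⇒ p=1, q=1
i=1: a=2 ⇒ p=3, q=2
→ (3, 2).  Check: 3²=9, 2·2²=8, difference 1.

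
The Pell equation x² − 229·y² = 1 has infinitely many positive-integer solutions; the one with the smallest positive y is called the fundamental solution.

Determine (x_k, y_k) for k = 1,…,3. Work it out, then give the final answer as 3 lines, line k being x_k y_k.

√229 → a₀=15, period (7,1,1,7,30); ℓ=5 odd so k=9
k=0  a_k=15  p_k/q_k = 15/1
k=1  a_k=7  p_k/q_k = 106/7
k=2  a_k=1  p_k/q_k = 121/8
k=3  a_k=1  p_k/q_k = 227/15
k=4  a_k=7  p_k/q_k = 1710/113
k=5  a_k=30  p_k/q_k = 51527/3405
k=6  a_k=7  p_k/q_k = 362399/23948
k=7  a_k=1  p_k/q_k = 413926/27353
k=8  a_k=1  p_k/q_k = 776325/51301
k=9  a_k=7  p_k/q_k = 5848201/386460
fundamental: x₁=5848201, y₁=386460  (since 34201454936401 − 229·149351331600 = 1)
(5848201+386460√229)^2 = 68402909872801 + 4520191516920√229
(5848201+386460√229)^3 = 800067931842043513801 + 52869977098885735380√229

5848201 386460
68402909872801 4520191516920
800067931842043513801 52869977098885735380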